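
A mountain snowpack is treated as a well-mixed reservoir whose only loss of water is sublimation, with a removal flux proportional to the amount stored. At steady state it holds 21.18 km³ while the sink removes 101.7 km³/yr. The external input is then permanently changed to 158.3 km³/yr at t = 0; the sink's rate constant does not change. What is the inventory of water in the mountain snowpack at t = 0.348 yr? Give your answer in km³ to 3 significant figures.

Residence time τ = M₀/F₀ = 0.2083 yr. The eventual steady state is M_∞ = M₀·(F₁/F₀) = 21.18 × 158.3/101.7 = 32.967 km³.
The anomaly ΔM(t) = M(t) − M_∞ decays as ΔM₀·e^(−t/τ) with ΔM₀ = 21.18 − 32.967 = −11.79 km³.
At t = 0.348 yr, e^(−t/τ) = e^(−1.671) = 0.1881, so ΔM = −2.217 km³ and M = 32.967 − 2.217 = 30.751 km³.

30.8 km³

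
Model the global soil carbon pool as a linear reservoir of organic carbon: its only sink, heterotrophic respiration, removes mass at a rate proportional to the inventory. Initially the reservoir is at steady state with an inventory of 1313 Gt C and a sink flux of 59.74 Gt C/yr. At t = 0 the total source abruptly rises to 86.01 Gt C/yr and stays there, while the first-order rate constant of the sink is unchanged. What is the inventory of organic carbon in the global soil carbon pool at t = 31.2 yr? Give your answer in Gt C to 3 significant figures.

1750 Gt C

The sink rate constant is k = F₀/M₀ = 59.74/1313 = 0.04550 yr⁻¹.
Solving dM/dt = F₁ − kM with M(0) = M₀ gives M(t) = F₁/k + (M₀ − F₁/k)·e^(−kt).
F₁/k = 86.01/0.04550 = 1890.4 Gt C; kt = 0.04550 × 31.2 = 1.420, e^(−kt) = 0.2418.
M(31.2) = 1890.4 + (1313 − 1890.4) × 0.2418 = 1890.4 − 139.6 = 1750.8 Gt C.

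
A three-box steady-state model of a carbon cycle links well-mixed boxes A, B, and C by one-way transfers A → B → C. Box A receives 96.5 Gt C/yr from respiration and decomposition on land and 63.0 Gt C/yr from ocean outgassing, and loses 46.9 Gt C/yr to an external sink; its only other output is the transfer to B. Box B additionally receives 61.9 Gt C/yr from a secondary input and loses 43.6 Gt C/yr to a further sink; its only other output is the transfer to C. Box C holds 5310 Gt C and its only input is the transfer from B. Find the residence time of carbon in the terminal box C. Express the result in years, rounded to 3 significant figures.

40.6 yr

Box A: F(A→B) = (96.5 + 63.0) − 46.9 = 112.60 Gt C/yr.
Box B: F(B→C) = (112.60 + 61.9) − 43.6 = 130.90 Gt C/yr.
Box C throughput = its input = 130.90 Gt C/yr; τ = 5310 / 130.90 = 40.57 yr.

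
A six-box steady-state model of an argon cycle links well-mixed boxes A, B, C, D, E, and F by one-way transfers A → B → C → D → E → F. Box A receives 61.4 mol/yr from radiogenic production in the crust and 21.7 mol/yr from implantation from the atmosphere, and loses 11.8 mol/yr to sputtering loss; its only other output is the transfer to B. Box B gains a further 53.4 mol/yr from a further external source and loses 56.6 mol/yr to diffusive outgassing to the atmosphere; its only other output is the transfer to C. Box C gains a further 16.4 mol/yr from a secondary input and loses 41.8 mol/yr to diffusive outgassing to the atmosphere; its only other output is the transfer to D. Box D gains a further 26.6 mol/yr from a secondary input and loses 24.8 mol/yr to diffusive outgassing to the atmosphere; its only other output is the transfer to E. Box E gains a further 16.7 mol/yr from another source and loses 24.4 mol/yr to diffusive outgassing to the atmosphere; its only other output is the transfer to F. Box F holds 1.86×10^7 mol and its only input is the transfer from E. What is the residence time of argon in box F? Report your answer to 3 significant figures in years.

505000 yr

Box A: F(A→B) = (61.4 + 21.7) − 11.8 = 71.300 mol/yr.
Box B: F(B→C) = (71.300 + 53.4) − 56.6 = 68.100 mol/yr.
Box C: F(C→D) = (68.100 + 16.4) − 41.8 = 42.700 mol/yr.
Box D: F(D→E) = (42.700 + 26.6) − 24.8 = 44.500 mol/yr.
Box E: F(E→F) = (44.500 + 16.7) − 24.4 = 36.800 mol/yr.
Box F throughput = its input = 36.800 mol/yr; τ = 1.86×10^7 / 36.800 = 505400 yr.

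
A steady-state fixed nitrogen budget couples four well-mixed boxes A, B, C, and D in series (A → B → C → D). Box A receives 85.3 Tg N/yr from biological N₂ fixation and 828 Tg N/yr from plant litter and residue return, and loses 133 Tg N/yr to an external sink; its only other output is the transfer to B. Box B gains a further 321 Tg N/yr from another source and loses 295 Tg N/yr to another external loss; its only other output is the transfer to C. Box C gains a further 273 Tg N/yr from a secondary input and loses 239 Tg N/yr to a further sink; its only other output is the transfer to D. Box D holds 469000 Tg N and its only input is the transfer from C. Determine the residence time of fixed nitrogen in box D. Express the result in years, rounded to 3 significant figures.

Box A: F(A→B) = (85.3 + 828) − 133 = 780.30 Tg N/yr.
Box B: F(B→C) = (780.30 + 321) − 295 = 806.30 Tg N/yr.
Box C: F(C→D) = (806.30 + 273) − 239 = 840.30 Tg N/yr.
Box D throughput = its input = 840.30 Tg N/yr; τ = 469000 / 840.30 = 558.1 yr.

558 yr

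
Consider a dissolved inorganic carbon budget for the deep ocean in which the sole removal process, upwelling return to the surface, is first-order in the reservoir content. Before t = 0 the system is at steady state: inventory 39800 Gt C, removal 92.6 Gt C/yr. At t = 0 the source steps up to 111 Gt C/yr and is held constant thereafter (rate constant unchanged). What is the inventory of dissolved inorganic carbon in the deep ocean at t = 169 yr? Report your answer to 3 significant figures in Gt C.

The sink rate constant is k = F₀/M₀ = 92.6/39800 = 0.002327 yr⁻¹.
Solving dM/dt = F₁ − kM with M(0) = M₀ gives M(t) = F₁/k + (M₀ − F₁/k)·e^(−kt).
F₁/k = 111/0.002327 = 47708 Gt C; kt = 0.002327 × 169 = 0.3932, e^(−kt) = 0.6749.
M(169) = 47708 + (39800 − 47708) × 0.6749 = 47708 − 5337 = 42371 Gt C.

42400 Gt C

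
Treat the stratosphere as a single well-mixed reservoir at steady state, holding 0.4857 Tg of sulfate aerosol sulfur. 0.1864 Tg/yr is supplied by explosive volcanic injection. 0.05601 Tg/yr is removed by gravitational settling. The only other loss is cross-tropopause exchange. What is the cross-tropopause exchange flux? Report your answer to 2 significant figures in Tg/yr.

0.13 Tg/yr

At steady state ΣF_in = ΣF_out.
ΣF_in = 0.18640 Tg/yr.
Cross-tropopause exchange flux = ΣF_in − (0.05601) = 0.18640 − 0.05601 = 0.1304 Tg/yr.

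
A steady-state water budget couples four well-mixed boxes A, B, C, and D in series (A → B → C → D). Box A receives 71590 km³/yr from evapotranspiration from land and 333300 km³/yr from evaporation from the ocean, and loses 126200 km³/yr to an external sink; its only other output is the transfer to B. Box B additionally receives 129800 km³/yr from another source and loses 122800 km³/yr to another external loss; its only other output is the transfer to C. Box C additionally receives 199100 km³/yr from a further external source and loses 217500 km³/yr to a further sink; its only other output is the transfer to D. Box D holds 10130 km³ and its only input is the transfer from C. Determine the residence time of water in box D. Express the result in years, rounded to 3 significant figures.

0.0379 yr

Box A: F(A→B) = (71590 + 333300) − 126200 = 278690 km³/yr.
Box B: F(B→C) = (278690 + 129800) − 122800 = 285690 km³/yr.
Box C: F(C→D) = (285690 + 199100) − 217500 = 267290 km³/yr.
Box D throughput = its input = 267290 km³/yr; τ = 10130 / 267290 = 0.03790 yr.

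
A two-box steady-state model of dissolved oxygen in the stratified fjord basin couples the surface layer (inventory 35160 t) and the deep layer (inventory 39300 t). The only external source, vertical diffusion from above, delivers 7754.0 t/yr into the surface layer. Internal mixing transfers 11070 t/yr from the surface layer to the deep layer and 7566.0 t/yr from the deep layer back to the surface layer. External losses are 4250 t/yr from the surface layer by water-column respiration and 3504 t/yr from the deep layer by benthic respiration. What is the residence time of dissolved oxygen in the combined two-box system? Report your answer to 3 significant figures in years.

9.60 yr

For the system as a whole, the A↔B exchange is internal and contributes nothing to the throughput; only the external sinks remove mass.
M_total = 35160 + 39300 = 74460 t.
ΣF_external_out = 4250 + 3504 = 7754.0 t/yr.
τ = M_total / ΣF_ext = 74460 / 7754.0 = 9.603 yr.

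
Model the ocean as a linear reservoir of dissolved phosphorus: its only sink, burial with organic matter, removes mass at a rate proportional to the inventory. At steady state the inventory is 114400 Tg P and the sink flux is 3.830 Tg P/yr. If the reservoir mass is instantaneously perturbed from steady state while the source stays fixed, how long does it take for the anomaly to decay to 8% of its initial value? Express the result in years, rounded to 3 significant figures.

For a linear reservoir the anomaly decays as exp(−t/τ) with τ = M/F = 114400/3.830 = 29870 yr.
exp(−t/τ) = 0.08 ⇒ t = −τ ln(0.08) = 29870 × 2.526 = 75440 yr.

75400 yr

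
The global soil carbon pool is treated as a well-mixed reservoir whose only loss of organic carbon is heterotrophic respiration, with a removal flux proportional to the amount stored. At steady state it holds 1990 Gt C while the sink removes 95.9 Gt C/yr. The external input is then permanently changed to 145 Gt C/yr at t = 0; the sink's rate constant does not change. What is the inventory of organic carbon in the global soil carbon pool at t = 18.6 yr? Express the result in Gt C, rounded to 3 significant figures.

2590 Gt C

τ = M₀/F₀ = 1990/95.9 = 20.75 yr; rate constant k = 1/τ.
New steady state M_∞ = F₁/k = F₁·τ = 145 × 20.75 = 3008.9 Gt C.
M(t) = M_∞ + (M₀ − M_∞)·e^(−t/τ); t/τ = 18.6/20.75 = 0.8964, so e^(−t/τ) = 0.4081.
M(t) = 3008.9 − 1019 × 0.4081 = 2593.1 Gt C.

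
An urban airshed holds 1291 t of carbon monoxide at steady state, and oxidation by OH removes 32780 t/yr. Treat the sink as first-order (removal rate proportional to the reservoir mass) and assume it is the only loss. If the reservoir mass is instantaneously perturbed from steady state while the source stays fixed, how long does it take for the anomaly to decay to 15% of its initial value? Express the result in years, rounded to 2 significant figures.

0.075 yr

For a linear reservoir the anomaly decays as exp(−t/τ) with τ = M/F = 1291/32780 = 0.03938 yr.
exp(−t/τ) = 0.15 ⇒ t = −τ ln(0.15) = 0.03938 × 1.897 = 0.07472 yr.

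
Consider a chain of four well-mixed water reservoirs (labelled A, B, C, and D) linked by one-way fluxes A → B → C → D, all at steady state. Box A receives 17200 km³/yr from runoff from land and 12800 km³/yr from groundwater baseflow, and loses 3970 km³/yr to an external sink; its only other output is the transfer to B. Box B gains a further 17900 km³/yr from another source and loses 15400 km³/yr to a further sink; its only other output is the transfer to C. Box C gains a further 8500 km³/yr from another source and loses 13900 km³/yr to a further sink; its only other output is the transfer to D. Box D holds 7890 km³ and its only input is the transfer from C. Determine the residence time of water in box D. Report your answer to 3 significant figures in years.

0.341 yr

Box A: F(A→B) = (17200 + 12800) − 3970 = 26030 km³/yr.
Box B: F(B→C) = (26030 + 17900) − 15400 = 28530 km³/yr.
Box C: F(C→D) = (28530 + 8500) − 13900 = 23130 km³/yr.
Box D throughput = its input = 23130 km³/yr; τ = 7890 / 23130 = 0.3411 yr.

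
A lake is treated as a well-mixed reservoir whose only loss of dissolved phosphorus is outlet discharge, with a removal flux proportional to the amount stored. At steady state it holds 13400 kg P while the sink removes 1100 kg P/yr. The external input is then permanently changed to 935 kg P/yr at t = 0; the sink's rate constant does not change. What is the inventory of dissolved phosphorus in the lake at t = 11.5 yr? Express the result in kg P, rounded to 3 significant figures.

Residence time τ = M₀/F₀ = 12.18 yr. The eventual steady state is M_∞ = M₀·(F₁/F₀) = 13400 × 935/1100 = 11390 kg P.
The anomaly ΔM(t) = M(t) − M_∞ decays as ΔM₀·e^(−t/τ) with ΔM₀ = 13400 − 11390 = 2010 kg P.
At t = 11.5 yr, e^(−t/τ) = e^(−0.9440) = 0.3891, so ΔM = 782.0 kg P and M = 11390 + 782.0 = 12172 kg P.

12200 kg P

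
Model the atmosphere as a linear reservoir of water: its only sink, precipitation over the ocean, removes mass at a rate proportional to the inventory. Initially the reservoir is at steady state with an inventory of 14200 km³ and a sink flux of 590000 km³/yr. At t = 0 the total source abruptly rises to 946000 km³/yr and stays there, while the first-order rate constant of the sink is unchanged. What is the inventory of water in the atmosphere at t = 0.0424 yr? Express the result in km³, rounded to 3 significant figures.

21300 km³

The sink rate constant is k = F₀/M₀ = 590000/14200 = 41.55 yr⁻¹.
Solving dM/dt = F₁ − kM with M(0) = M₀ gives M(t) = F₁/k + (M₀ − F₁/k)·e^(−kt).
F₁/k = 946000/41.55 = 22768 km³; kt = 41.55 × 0.0424 = 1.762, e^(−kt) = 0.1718.
M(0.0424) = 22768 + (14200 − 22768) × 0.1718 = 22768 − 1472 = 21297 km³.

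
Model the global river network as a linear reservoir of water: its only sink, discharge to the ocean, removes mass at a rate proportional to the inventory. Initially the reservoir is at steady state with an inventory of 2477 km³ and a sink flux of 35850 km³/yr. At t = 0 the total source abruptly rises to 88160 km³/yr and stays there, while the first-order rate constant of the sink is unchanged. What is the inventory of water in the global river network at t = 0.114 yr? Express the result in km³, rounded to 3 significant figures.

The sink rate constant is k = F₀/M₀ = 35850/2477 = 14.47 yr⁻¹.
Solving dM/dt = F₁ − kM with M(0) = M₀ gives M(t) = F₁/k + (M₀ − F₁/k)·e^(−kt).
F₁/k = 88160/14.47 = 6091.3 km³; kt = 14.47 × 0.114 = 1.650, e^(−kt) = 0.1921.
M(0.114) = 6091.3 + (2477 − 6091.3) × 0.1921 = 6091.3 − 694.2 = 5397.1 km³.

5400 km³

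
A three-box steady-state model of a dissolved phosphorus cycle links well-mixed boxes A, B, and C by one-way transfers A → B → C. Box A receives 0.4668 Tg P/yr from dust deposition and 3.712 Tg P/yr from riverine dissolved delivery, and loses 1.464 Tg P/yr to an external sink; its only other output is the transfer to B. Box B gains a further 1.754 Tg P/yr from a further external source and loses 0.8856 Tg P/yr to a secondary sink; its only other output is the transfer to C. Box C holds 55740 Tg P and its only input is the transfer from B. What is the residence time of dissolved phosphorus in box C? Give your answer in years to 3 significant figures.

15600 yr

Box A: F(A→B) = (0.4668 + 3.712) − 1.464 = 2.7148 Tg P/yr.
Box B: F(B→C) = (2.7148 + 1.754) − 0.8856 = 3.5832 Tg P/yr.
Box C throughput = its input = 3.5832 Tg P/yr; τ = 55740 / 3.5832 = 15560 yr.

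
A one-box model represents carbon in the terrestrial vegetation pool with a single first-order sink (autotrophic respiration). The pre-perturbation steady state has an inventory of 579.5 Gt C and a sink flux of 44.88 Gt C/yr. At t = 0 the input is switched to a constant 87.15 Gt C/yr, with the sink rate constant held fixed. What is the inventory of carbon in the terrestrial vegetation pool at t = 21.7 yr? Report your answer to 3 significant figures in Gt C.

1020 Gt C

Residence time τ = M₀/F₀ = 12.91 yr. The eventual steady state is M_∞ = M₀·(F₁/F₀) = 579.5 × 87.15/44.88 = 1125.3 Gt C.
The anomaly ΔM(t) = M(t) − M_∞ decays as ΔM₀·e^(−t/τ) with ΔM₀ = 579.5 − 1125.3 = −545.8 Gt C.
At t = 21.7 yr, e^(−t/τ) = e^(−1.681) = 0.1863, so ΔM = −101.7 Gt C and M = 1125.3 − 101.7 = 1023.6 Gt C.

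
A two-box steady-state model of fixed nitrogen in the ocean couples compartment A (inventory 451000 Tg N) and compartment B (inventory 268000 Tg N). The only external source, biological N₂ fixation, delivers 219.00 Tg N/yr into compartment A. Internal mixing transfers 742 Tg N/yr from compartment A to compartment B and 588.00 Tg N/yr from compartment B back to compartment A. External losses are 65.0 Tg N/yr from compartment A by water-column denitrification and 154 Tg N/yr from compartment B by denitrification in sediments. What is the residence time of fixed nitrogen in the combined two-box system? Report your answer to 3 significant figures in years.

3280 yr

Treat the two boxes together as one reservoir: the mixing fluxes between them are internal recycling, so τ = ΣM / Σ(external losses).
M_total = 451000 + 268000 = 719000 Tg N.
ΣF_external_out = 65.0 + 154 = 219.00 Tg N/yr.
τ = M_total / ΣF_ext = 719000 / 219.00 = 3283 yr.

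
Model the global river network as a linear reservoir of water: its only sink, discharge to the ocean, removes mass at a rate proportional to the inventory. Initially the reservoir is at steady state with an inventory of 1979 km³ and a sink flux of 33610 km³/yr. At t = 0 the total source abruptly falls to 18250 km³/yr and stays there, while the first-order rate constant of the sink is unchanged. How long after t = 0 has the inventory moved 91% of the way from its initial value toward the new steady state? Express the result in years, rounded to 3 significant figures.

τ = M₀/F₀ = 1979/33610 = 0.05888 yr.
The remaining gap fraction is e^(−t/τ); 91% covered ⇒ e^(−t/τ) = 0.0900.
t = −τ ln(0.0900) = 0.05888 × 2.408 = 0.1418 yr.

0.142 yr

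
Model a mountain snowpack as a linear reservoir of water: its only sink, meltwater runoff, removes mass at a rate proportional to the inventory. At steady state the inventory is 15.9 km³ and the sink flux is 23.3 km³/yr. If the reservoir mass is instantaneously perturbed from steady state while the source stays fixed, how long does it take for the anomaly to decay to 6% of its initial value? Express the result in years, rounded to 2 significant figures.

For a linear reservoir the anomaly decays as exp(−t/τ) with τ = M/F = 15.9/23.3 = 0.6824 yr.
exp(−t/τ) = 0.06 ⇒ t = −τ ln(0.06) = 0.6824 × 2.813 = 1.920 yr.

1.9 yr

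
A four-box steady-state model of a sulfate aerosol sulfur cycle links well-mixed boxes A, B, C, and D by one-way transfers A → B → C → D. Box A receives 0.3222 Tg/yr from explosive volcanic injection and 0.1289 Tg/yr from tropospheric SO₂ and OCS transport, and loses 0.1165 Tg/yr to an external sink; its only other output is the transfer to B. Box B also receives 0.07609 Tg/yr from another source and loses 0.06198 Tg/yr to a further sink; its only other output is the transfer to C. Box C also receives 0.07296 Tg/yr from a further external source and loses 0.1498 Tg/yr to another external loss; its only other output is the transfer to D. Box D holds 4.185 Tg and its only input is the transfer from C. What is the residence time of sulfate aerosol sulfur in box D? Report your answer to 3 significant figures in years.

Box A: F(A→B) = (0.3222 + 0.1289) − 0.1165 = 0.33460 Tg/yr.
Box B: F(B→C) = (0.33460 + 0.07609) − 0.06198 = 0.34871 Tg/yr.
Box C: F(C→D) = (0.34871 + 0.07296) − 0.1498 = 0.27187 Tg/yr.
Box D throughput = its input = 0.27187 Tg/yr; τ = 4.185 / 0.27187 = 15.39 yr.

15.4 yr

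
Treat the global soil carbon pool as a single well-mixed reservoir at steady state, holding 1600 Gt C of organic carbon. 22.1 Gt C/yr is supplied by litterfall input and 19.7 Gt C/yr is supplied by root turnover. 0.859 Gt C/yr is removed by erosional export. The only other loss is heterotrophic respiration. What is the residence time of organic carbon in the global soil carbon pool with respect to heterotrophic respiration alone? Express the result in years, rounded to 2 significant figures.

At steady state ΣF_in = ΣF_out.
ΣF_in = 22.1 + 19.7 = 41.800 Gt C/yr.
Heterotrophic respiration flux = ΣF_in − (0.859) = 41.800 − 0.8590 = 40.94 Gt C/yr.
τ = M / F = 1600 / 40.94 = 39.08 yr.

39 yr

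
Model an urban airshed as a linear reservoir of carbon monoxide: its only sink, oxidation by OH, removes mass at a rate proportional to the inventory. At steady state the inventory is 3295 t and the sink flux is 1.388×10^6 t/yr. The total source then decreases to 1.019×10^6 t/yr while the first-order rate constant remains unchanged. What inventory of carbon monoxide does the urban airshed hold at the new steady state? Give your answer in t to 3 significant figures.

2420 t

Rate constant k = F/M = 1.388×10^6 / 3295 = 421.2 yr⁻¹.
At the new steady state, source = k·M_new ⇒ M_new = 1.019×10^6 / 421.2 = 2419 t.
(Equivalently M_new = M × F_new/F_old = 3295 × 1.019×10^6/1.388×10^6.)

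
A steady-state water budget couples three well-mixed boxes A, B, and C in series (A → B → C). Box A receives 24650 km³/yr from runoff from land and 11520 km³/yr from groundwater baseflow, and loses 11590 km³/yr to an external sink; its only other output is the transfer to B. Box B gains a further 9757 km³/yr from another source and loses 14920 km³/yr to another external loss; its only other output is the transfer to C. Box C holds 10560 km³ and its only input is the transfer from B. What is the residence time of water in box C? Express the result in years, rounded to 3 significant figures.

Box A: F(A→B) = (24650 + 11520) − 11590 = 24580 km³/yr.
Box B: F(B→C) = (24580 + 9757) − 14920 = 19417 km³/yr.
Box C throughput = its input = 19417 km³/yr; τ = 10560 / 19417 = 0.5439 yr.

0.544 yr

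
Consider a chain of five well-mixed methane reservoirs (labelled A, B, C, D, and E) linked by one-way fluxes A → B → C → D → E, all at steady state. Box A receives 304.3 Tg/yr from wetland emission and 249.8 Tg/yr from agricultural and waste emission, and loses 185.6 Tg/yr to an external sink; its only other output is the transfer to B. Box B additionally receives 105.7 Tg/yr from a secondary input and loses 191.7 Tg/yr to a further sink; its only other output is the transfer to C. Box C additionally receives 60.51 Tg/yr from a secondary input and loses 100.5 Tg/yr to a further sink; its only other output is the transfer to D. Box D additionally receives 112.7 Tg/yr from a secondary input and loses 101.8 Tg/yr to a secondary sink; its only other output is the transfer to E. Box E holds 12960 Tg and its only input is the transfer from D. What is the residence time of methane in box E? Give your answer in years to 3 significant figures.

51.1 yr

Box A: F(A→B) = (304.3 + 249.8) − 185.6 = 368.50 Tg/yr.
Box B: F(B→C) = (368.50 + 105.7) − 191.7 = 282.50 Tg/yr.
Box C: F(C→D) = (282.50 + 60.51) − 100.5 = 242.51 Tg/yr.
Box D: F(D→E) = (242.51 + 112.7) − 101.8 = 253.41 Tg/yr.
Box E throughput = its input = 253.41 Tg/yr; τ = 12960 / 253.41 = 51.14 yr.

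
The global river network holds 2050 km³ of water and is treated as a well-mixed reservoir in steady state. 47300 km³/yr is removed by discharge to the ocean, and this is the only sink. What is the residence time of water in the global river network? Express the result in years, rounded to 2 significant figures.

0.043 yr

τ = M / F = 2050 / 47300 = 0.04334 yr.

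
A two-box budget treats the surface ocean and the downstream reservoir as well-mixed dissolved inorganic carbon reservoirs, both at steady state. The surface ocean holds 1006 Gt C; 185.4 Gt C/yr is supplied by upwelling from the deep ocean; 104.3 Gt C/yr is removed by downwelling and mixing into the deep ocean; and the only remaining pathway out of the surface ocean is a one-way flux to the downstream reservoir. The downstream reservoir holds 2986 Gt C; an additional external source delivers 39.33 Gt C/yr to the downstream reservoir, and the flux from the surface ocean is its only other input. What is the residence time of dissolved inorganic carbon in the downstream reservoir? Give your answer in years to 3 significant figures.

24.8 yr

Balance the surface ocean: ΣF_in = 185.40 Gt C/yr.
Flux to the downstream reservoir = ΣF_in − (104.3) = 81.100 Gt C/yr.
Total input to the downstream reservoir = 81.100 + 39.33 = 120.43 Gt C/yr; at steady state this equals its total output.
τ = M / F = 2986 / 120.43 = 24.79 yr.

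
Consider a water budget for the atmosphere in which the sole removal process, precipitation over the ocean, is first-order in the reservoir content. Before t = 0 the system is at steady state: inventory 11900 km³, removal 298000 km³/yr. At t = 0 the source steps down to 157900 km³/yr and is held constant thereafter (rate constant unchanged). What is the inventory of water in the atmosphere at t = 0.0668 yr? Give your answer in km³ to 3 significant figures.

7360 km³

Residence time τ = M₀/F₀ = 0.03993 yr. The eventual steady state is M_∞ = M₀·(F₁/F₀) = 11900 × 157900/298000 = 6305.4 km³.
The anomaly ΔM(t) = M(t) − M_∞ decays as ΔM₀·e^(−t/τ) with ΔM₀ = 11900 − 6305.4 = 5595 km³.
At t = 0.0668 yr, e^(−t/τ) = e^(−1.673) = 0.1877, so ΔM = 1050 km³ and M = 6305.4 + 1050 = 7355.6 km³.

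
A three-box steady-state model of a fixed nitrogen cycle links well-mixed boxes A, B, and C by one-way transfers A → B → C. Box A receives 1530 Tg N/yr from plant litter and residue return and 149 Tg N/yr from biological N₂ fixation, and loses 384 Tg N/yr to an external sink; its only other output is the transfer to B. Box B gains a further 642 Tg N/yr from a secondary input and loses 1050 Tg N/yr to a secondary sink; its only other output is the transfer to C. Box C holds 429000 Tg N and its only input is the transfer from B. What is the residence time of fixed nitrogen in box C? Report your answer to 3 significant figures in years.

Box A: F(A→B) = (1530 + 149) − 384 = 1295.0 Tg N/yr.
Box B: F(B→C) = (1295.0 + 642) − 1050 = 887.00 Tg N/yr.
Box C throughput = its input = 887.00 Tg N/yr; τ = 429000 / 887.00 = 483.7 yr.

484 yr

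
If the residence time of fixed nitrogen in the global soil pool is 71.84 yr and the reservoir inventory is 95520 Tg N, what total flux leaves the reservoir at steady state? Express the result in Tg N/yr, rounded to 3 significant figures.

F = M / τ = 95520 / 71.84 = 1330 Tg N/yr.

1330 Tg N/yr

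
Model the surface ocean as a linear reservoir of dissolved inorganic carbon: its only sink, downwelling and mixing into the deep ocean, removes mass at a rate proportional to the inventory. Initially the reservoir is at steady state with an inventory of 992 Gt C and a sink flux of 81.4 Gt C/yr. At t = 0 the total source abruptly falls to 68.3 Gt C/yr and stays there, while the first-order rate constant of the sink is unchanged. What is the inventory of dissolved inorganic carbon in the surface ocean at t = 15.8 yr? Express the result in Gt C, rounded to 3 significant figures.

876 Gt C

Residence time τ = M₀/F₀ = 12.19 yr. The eventual steady state is M_∞ = M₀·(F₁/F₀) = 992 × 68.3/81.4 = 832.35 Gt C.
The anomaly ΔM(t) = M(t) − M_∞ decays as ΔM₀·e^(−t/τ) with ΔM₀ = 992 − 832.35 = 159.6 Gt C.
At t = 15.8 yr, e^(−t/τ) = e^(−1.296) = 0.2735, so ΔM = 43.66 Gt C and M = 832.35 + 43.66 = 876.02 Gt C.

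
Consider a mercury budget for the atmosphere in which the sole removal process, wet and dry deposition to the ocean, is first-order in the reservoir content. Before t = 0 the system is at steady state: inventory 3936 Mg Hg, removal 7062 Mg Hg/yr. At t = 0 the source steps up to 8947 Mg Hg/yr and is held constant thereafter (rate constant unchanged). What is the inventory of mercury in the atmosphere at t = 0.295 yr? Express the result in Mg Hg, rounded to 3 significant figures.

4370 Mg Hg

The sink rate constant is k = F₀/M₀ = 7062/3936 = 1.794 yr⁻¹.
Solving dM/dt = F₁ − kM with M(0) = M₀ gives M(t) = F₁/k + (M₀ − F₁/k)·e^(−kt).
F₁/k = 8947/1.794 = 4986.6 Mg Hg; kt = 1.794 × 0.295 = 0.5293, e^(−kt) = 0.5890.
M(0.295) = 4986.6 + (3936 − 4986.6) × 0.5890 = 4986.6 − 618.8 = 4367.8 Mg Hg.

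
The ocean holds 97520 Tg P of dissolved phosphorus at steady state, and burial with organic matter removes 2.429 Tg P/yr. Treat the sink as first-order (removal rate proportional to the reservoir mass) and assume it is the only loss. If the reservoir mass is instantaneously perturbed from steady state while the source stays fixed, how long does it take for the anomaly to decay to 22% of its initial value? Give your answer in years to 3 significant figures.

For a linear reservoir the anomaly decays as exp(−t/τ) with τ = M/F = 97520/2.429 = 40150 yr.
exp(−t/τ) = 0.22 ⇒ t = −τ ln(0.22) = 40150 × 1.514 = 60790 yr.

60800 yr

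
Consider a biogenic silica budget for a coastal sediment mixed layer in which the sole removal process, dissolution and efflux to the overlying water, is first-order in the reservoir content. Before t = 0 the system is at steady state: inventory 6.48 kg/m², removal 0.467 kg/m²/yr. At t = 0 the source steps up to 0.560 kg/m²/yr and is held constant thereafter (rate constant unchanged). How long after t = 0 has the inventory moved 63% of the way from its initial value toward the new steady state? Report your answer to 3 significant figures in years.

13.8 yr

τ = M₀/F₀ = 6.48/0.467 = 13.88 yr.
The remaining gap fraction is e^(−t/τ); 63% covered ⇒ e^(−t/τ) = 0.370.
t = −τ ln(0.370) = 13.88 × 0.9943 = 13.80 yr.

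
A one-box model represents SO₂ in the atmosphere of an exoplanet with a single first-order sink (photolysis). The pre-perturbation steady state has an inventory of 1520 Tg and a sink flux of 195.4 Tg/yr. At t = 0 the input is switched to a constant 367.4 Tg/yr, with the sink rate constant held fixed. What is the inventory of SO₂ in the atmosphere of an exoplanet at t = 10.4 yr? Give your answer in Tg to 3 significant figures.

2510 Tg

The sink rate constant is k = F₀/M₀ = 195.4/1520 = 0.1286 yr⁻¹.
Solving dM/dt = F₁ − kM with M(0) = M₀ gives M(t) = F₁/k + (M₀ − F₁/k)·e^(−kt).
F₁/k = 367.4/0.1286 = 2858.0 Tg; kt = 0.1286 × 10.4 = 1.337, e^(−kt) = 0.2626.
M(10.4) = 2858.0 + (1520 − 2858.0) × 0.2626 = 2858.0 − 351.4 = 2506.6 Tg.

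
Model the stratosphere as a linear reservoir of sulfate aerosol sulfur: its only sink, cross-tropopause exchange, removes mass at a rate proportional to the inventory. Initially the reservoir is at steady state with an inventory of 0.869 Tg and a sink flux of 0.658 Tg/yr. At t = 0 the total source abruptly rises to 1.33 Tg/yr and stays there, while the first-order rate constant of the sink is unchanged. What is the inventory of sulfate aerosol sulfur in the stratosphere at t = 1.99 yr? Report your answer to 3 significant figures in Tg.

Residence time τ = M₀/F₀ = 1.321 yr. The eventual steady state is M_∞ = M₀·(F₁/F₀) = 0.869 × 1.33/0.658 = 1.7565 Tg.
The anomaly ΔM(t) = M(t) − M_∞ decays as ΔM₀·e^(−t/τ) with ΔM₀ = 0.869 − 1.7565 = −0.8875 Tg.
At t = 1.99 yr, e^(−t/τ) = e^(−1.507) = 0.2216, so ΔM = −0.1967 Tg and M = 1.7565 − 0.1967 = 1.5598 Tg.

1.56 Tg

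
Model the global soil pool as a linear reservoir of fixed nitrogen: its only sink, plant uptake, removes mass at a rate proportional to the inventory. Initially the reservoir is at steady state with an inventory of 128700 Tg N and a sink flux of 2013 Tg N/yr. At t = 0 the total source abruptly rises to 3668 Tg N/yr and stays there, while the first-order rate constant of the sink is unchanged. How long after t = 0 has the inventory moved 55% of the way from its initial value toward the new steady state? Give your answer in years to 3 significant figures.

51.1 yr

τ = M₀/F₀ = 128700/2013 = 63.93 yr.
The remaining gap fraction is e^(−t/τ); 55% covered ⇒ e^(−t/τ) = 0.450.
t = −τ ln(0.450) = 63.93 × 0.7985 = 51.05 yr.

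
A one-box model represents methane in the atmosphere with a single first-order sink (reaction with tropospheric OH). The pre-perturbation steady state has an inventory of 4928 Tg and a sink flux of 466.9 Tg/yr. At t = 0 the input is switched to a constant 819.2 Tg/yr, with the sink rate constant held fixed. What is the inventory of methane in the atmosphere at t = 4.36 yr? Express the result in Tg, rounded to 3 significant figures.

6190 Tg

Residence time τ = M₀/F₀ = 10.55 yr. The eventual steady state is M_∞ = M₀·(F₁/F₀) = 4928 × 819.2/466.9 = 8646.4 Tg.
The anomaly ΔM(t) = M(t) − M_∞ decays as ΔM₀·e^(−t/τ) with ΔM₀ = 4928 − 8646.4 = −3718 Tg.
At t = 4.36 yr, e^(−t/τ) = e^(−0.4131) = 0.6616, so ΔM = −2460 Tg and M = 8646.4 − 2460 = 6186.3 Tg.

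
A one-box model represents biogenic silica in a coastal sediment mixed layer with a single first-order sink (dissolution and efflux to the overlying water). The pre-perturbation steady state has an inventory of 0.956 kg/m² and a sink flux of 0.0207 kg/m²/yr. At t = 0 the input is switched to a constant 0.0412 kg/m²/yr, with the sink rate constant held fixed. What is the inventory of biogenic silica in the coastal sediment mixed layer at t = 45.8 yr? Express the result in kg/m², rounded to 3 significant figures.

1.55 kg/m²

Residence time τ = M₀/F₀ = 46.18 yr. The eventual steady state is M_∞ = M₀·(F₁/F₀) = 0.956 × 0.0412/0.0207 = 1.9028 kg/m².
The anomaly ΔM(t) = M(t) − M_∞ decays as ΔM₀·e^(−t/τ) with ΔM₀ = 0.956 − 1.9028 = −0.9468 kg/m².
At t = 45.8 yr, e^(−t/τ) = e^(−0.9917) = 0.3709, so ΔM = −0.3512 kg/m² and M = 1.9028 − 0.3512 = 1.5516 kg/m².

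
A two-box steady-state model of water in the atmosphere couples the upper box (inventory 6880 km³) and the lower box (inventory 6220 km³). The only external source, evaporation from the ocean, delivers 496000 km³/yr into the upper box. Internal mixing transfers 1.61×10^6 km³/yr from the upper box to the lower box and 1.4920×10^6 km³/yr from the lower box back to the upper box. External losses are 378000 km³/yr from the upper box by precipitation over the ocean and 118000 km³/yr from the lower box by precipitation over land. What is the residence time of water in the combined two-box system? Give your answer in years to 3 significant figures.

0.0264 yr

Residence time in the combined system uses the total inventory and the total *external* removal — internal exchanges between the two boxes cancel.
M_total = 6880 + 6220 = 13100 km³.
ΣF_external_out = 378000 + 118000 = 496000 km³/yr.
τ = M_total / ΣF_ext = 13100 / 496000 = 0.02641 yr.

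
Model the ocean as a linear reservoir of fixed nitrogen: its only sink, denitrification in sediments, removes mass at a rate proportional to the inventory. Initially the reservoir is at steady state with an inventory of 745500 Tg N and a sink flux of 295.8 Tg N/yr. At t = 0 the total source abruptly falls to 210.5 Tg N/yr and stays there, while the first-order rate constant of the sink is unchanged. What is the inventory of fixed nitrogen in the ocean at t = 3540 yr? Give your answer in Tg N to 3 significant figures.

583000 Tg N

Residence time τ = M₀/F₀ = 2520 yr. The eventual steady state is M_∞ = M₀·(F₁/F₀) = 745500 × 210.5/295.8 = 530520 Tg N.
The anomaly ΔM(t) = M(t) − M_∞ decays as ΔM₀·e^(−t/τ) with ΔM₀ = 745500 − 530520 = 215000 Tg N.
At t = 3540 yr, e^(−t/τ) = e^(−1.405) = 0.2455, so ΔM = 52770 Tg N and M = 530520 + 52770 = 583290 Tg N.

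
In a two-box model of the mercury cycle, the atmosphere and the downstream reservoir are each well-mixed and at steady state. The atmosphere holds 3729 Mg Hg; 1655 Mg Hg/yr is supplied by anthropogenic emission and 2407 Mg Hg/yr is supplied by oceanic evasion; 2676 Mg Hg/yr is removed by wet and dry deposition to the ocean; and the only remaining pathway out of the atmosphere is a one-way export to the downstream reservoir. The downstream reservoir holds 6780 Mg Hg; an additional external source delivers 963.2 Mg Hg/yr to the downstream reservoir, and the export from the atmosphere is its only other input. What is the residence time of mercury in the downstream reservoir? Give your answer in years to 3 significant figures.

Balance the atmosphere: ΣF_in = 1655 + 2407 = 4062.0 Mg Hg/yr.
Export to the downstream reservoir = ΣF_in − (2676) = 1386.0 Mg Hg/yr.
Total input to the downstream reservoir = 1386.0 + 963.2 = 2349.2 Mg Hg/yr; at steady state this equals its total output.
τ = M / F = 6780 / 2349.2 = 2.886 yr.

2.89 yr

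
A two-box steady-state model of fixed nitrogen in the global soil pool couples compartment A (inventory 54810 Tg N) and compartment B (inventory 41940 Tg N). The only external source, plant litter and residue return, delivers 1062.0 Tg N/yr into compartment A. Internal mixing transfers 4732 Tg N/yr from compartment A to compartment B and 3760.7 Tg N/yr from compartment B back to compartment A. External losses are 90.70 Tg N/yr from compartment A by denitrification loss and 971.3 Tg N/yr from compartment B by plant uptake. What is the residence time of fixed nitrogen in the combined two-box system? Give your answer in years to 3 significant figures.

91.1 yr

Treat the two boxes together as one reservoir: the mixing fluxes between them are internal recycling, so τ = ΣM / Σ(external losses).
M_total = 54810 + 41940 = 96750 Tg N.
ΣF_external_out = 90.70 + 971.3 = 1062.0 Tg N/yr.
τ = M_total / ΣF_ext = 96750 / 1062.0 = 91.10 yr.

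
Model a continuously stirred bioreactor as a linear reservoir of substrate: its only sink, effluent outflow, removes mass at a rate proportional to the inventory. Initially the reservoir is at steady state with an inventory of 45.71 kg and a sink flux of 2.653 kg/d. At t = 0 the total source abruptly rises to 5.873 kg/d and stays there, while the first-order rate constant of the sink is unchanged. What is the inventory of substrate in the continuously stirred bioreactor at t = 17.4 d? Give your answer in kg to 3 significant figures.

81.0 kg

The sink rate constant is k = F₀/M₀ = 2.653/45.71 = 0.05804 d⁻¹.
Solving dM/dt = F₁ − kM with M(0) = M₀ gives M(t) = F₁/k + (M₀ − F₁/k)·e^(−kt).
F₁/k = 5.873/0.05804 = 101.19 kg; kt = 0.05804 × 17.4 = 1.010, e^(−kt) = 0.3643.
M(17.4) = 101.19 + (45.71 − 101.19) × 0.3643 = 101.19 − 20.21 = 80.980 kg.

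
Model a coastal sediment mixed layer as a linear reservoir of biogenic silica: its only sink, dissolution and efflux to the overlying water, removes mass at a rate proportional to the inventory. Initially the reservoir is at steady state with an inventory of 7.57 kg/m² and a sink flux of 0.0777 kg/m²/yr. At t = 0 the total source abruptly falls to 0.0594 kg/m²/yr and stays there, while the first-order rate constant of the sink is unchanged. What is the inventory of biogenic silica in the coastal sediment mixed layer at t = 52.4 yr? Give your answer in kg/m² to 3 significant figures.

6.83 kg/m²

τ = M₀/F₀ = 7.57/0.0777 = 97.43 yr; rate constant k = 1/τ.
New steady state M_∞ = F₁/k = F₁·τ = 0.0594 × 97.43 = 5.7871 kg/m².
M(t) = M_∞ + (M₀ − M_∞)·e^(−t/τ); t/τ = 52.4/97.43 = 0.5378, so e^(−t/τ) = 0.5840.
M(t) = 5.7871 + 1.783 × 0.5840 = 6.8283 kg/m².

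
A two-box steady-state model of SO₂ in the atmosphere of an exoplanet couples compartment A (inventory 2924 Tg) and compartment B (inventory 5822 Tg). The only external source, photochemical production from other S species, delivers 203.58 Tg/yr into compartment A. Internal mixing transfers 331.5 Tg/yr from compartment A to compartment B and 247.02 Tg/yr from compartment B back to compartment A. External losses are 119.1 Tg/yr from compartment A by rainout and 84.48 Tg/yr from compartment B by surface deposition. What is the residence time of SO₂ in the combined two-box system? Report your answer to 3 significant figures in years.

Treat the two boxes together as one reservoir: the mixing fluxes between them are internal recycling, so τ = ΣM / Σ(external losses).
M_total = 2924 + 5822 = 8746.0 Tg.
ΣF_external_out = 119.1 + 84.48 = 203.58 Tg/yr.
τ = M_total / ΣF_ext = 8746.0 / 203.58 = 42.96 yr.

43.0 yr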